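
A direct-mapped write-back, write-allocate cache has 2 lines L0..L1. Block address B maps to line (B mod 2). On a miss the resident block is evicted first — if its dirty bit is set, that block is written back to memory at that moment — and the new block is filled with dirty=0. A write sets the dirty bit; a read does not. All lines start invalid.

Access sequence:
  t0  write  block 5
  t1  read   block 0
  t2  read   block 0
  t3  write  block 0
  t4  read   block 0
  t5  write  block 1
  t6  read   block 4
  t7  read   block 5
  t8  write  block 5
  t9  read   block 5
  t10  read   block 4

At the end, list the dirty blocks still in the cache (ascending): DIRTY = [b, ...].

DIRTY = [5]

0: W B5 -> L1 miss  d=D]
1: R B0 -> L0 miss  d=-]
2: R B0 -> L0 hit  d=-]
3: W B0 -> L0 hit  d=D]
4: R B0 -> L0 hit  d=D]
5: W B1 -> L1 miss wb->B5  d=D]
6: R B4 -> L0 miss wb->B0  d=-]
7: R B5 -> L1 miss wb->B1  d=-]
8: W B5 -> L1 hit  d=D]
9: R B5 -> L1 hit  d=D]
10: R B4 -> L0 hit  d=-]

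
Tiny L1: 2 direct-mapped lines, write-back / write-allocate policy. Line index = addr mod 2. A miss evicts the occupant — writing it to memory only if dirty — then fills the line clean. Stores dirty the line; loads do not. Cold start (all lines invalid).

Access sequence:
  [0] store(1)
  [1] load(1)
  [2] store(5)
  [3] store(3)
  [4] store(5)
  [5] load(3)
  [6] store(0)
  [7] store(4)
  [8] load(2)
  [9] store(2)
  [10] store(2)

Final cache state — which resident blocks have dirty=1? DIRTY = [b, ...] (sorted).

0: W B1 -> L1 miss  d=D]
1: R B1 -> L1 hit  d=D]
2: W B5 -> L1 miss wb->B1  d=D]
3: W B3 -> L1 miss wb->B5  d=D]
4: W B5 -> L1 miss wb->B3  d=D]
5: R B3 -> L1 miss wb->B5  d=-]
6: W B0 -> L0 miss  d=D]
7: W B4 -> L0 miss wb->B0  d=D]
8: R B2 -> L0 miss wb->B4  d=-]
9: W B2 -> L0 hit  d=D]
10: W B2 -> L0 hit  d=D]

DIRTY = [2]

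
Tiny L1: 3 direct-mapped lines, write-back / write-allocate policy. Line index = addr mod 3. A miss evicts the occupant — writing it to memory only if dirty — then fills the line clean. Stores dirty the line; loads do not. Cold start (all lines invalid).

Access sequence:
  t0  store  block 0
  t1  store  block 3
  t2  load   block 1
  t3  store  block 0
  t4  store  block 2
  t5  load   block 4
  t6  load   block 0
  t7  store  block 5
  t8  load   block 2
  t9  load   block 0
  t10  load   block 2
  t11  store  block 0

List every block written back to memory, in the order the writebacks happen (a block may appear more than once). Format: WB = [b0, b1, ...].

WB = [0, 3, 2, 5]

  0 | W B0 → L0 miss [D]
  1 | W B3 → L0 miss wb→B0 [D]
  2 | R B1 → L1 miss [-]
  3 | W B0 → L0 miss wb→B3 [D]
  4 | W B2 → L2 miss [D]
  5 | R B4 → L1 miss [-]
  6 | R B0 → L0 hit [D]
  7 | W B5 → L2 miss wb→B2 [D]
  8 | R B2 → L2 miss wb→B5 [-]
  9 | R B0 → L0 hit [D]
  10 | R B2 → L2 hit [-]
  11 | W B0 → L0 hit [D]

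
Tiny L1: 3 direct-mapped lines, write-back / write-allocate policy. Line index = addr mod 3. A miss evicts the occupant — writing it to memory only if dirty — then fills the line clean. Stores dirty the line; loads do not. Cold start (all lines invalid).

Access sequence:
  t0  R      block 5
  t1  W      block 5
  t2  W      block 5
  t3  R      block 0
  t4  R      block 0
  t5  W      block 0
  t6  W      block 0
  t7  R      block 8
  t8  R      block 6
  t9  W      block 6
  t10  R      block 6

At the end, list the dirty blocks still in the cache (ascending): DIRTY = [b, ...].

0: R B5 -> L2 miss  d=-]
1: W B5 -> L2 hit  d=D]
2: W B5 -> L2 hit  d=D]
3: R B0 -> L0 miss  d=-]
4: R B0 -> L0 hit  d=-]
5: W B0 -> L0 hit  d=D]
6: W B0 -> L0 hit  d=D]
7: R B8 -> L2 miss wb->B5  d=-]
8: R B6 -> L0 miss wb->B0  d=-]
9: W B6 -> L0 hit  d=D]
10: R B6 -> L0 hit  d=D]

DIRTY = [6]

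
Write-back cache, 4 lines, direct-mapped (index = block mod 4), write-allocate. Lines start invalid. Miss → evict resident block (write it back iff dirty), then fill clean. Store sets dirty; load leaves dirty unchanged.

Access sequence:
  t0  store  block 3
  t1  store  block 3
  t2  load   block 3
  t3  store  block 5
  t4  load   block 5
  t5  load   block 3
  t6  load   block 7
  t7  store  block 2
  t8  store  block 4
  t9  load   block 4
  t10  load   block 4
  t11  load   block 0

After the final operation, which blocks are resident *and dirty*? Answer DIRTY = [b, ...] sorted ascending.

DIRTY = [2, 5]

0: W B3 → L3 miss [D]
1: W B3 → L3 hit [D]
2: R B3 → L3 hit [D]
3: W B5 → L1 miss [D]
4: R B5 → L1 hit [D]
5: R B3 → L3 hit [D]
6: R B7 → L3 miss wb→B3 [-]
7: W B2 → L2 miss [D]
8: W B4 → L0 miss [D]
9: R B4 → L0 hit [D]
10: R B4 → L0 hit [D]
11: R B0 → L0 miss wb→B4 [-]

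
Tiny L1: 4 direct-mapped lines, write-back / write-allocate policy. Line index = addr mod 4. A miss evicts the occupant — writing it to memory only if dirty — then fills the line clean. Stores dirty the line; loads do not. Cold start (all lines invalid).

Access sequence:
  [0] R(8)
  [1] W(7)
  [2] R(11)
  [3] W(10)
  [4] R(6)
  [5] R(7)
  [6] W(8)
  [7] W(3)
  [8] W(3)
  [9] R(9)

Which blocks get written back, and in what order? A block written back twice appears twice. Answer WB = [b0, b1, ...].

WB = [7, 10]

0: R B8 -> L0 miss  d=-]
1: W B7 -> L3 miss  d=D]
2: R B11 -> L3 miss wb->B7  d=-]
3: W B10 -> L2 miss  d=D]
4: R B6 -> L2 miss wb->B10  d=-]
5: R B7 -> L3 miss  d=-]
6: W B8 -> L0 hit  d=D]
7: W B3 -> L3 miss  d=D]
8: W B3 -> L3 hit  d=D]
9: R B9 -> L1 miss  d=-]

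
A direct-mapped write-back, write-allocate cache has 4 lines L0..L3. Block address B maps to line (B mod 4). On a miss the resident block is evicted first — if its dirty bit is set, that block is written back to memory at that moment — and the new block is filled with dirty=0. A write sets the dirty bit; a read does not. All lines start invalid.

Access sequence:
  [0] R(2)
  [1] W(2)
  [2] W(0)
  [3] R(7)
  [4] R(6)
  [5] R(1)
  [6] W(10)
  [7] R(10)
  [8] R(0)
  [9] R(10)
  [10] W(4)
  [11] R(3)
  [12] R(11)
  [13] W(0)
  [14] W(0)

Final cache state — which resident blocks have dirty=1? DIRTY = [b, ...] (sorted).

  0 | R B2 → L2 miss [-]
  1 | W B2 → L2 hit [D]
  2 | W B0 → L0 miss [D]
  3 | R B7 → L3 miss [-]
  4 | R B6 → L2 miss wb→B2 [-]
  5 | R B1 → L1 miss [-]
  6 | W B10 → L2 miss [D]
  7 | R B10 → L2 hit [D]
  8 | R B0 → L0 hit [D]
  9 | R B10 → L2 hit [D]
  10 | W B4 → L0 miss wb→B0 [D]
  11 | R B3 → L3 miss [-]
  12 | R B11 → L3 miss [-]
  13 | W B0 → L0 miss wb→B4 [D]
  14 | W B0 → L0 hit [D]

DIRTY = [0, 10]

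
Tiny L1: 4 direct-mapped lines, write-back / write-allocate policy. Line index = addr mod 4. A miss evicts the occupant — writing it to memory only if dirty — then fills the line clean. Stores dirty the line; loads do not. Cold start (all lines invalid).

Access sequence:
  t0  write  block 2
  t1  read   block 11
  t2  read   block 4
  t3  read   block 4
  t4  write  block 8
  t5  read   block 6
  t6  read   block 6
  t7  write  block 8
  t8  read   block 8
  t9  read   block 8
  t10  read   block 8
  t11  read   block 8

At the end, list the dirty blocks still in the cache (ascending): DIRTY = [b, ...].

  0 | W B2 → L2 miss [D]
  1 | R B11 → L3 miss [-]
  2 | R B4 → L0 miss [-]
  3 | R B4 → L0 hit [-]
  4 | W B8 → L0 miss [D]
  5 | R B6 → L2 miss wb→B2 [-]
  6 | R B6 → L2 hit [-]
  7 | W B8 → L0 hit [D]
  8 | R B8 → L0 hit [D]
  9 | R B8 → L0 hit [D]
  10 | R B8 → L0 hit [D]
  11 | R B8 → L0 hit [D]

DIRTY = [8]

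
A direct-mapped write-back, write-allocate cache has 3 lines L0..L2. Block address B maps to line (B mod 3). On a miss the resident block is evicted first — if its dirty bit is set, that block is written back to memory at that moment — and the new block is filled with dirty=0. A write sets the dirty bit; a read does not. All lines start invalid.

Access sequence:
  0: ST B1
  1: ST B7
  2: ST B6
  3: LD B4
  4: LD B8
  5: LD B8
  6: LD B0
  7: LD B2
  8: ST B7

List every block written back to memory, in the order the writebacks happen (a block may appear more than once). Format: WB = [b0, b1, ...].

0: W B1 → L1 miss [D]
1: W B7 → L1 miss wb→B1 [D]
2: W B6 → L0 miss [D]
3: R B4 → L1 miss wb→B7 [-]
4: R B8 → L2 miss [-]
5: R B8 → L2 hit [-]
6: R B0 → L0 miss wb→B6 [-]
7: R B2 → L2 miss [-]
8: W B7 → L1 miss [D]

WB = [1, 7, 6]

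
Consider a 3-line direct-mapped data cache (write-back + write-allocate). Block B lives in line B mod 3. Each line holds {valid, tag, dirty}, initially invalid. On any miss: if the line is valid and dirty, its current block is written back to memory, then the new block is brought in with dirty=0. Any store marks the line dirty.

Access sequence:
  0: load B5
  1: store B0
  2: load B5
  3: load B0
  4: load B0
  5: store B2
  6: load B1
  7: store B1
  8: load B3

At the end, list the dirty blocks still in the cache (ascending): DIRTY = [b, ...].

0: R B5 -> L2 miss  d=-]
1: W B0 -> L0 miss  d=D]
2: R B5 -> L2 hit  d=-]
3: R B0 -> L0 hit  d=D]
4: R B0 -> L0 hit  d=D]
5: W B2 -> L2 miss  d=D]
6: R B1 -> L1 miss  d=-]
7: W B1 -> L1 hit  d=D]
8: R B3 -> L0 miss wb->B0  d=-]

DIRTY = [1, 2]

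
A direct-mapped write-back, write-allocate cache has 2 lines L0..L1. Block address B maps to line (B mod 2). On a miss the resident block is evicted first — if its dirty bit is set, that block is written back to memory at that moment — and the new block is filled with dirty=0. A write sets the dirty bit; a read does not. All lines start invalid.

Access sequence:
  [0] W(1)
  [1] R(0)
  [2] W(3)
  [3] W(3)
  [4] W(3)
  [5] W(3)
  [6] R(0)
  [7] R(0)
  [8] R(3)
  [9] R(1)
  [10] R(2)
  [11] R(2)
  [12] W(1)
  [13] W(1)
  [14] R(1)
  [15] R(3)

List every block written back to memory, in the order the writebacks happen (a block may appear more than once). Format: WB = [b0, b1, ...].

WB = [1, 3, 1]

0: W B1 -> L1 miss  d=D]
1: R B0 -> L0 miss  d=-]
2: W B3 -> L1 miss wb->B1  d=D]
3: W B3 -> L1 hit  d=D]
4: W B3 -> L1 hit  d=D]
5: W B3 -> L1 hit  d=D]
6: R B0 -> L0 hit  d=-]
7: R B0 -> L0 hit  d=-]
8: R B3 -> L1 hit  d=D]
9: R B1 -> L1 miss wb->B3  d=-]
10: R B2 -> L0 miss  d=-]
11: R B2 -> L0 hit  d=-]
12: W B1 -> L1 hit  d=D]
13: W B1 -> L1 hit  d=D]
14: R B1 -> L1 hit  d=D]
15: R B3 -> L1 miss wb->B1  d=-]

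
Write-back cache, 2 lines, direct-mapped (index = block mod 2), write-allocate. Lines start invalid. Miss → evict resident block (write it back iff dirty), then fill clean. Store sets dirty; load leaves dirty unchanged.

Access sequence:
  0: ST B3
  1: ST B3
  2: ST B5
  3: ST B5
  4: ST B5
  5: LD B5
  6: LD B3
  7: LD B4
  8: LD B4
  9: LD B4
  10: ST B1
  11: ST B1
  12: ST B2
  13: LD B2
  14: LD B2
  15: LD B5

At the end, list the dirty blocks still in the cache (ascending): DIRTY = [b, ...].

DIRTY = [2]

  0 | W B3 → L1 miss [D]
  1 | W B3 → L1 hit [D]
  2 | W B5 → L1 miss wb→B3 [D]
  3 | W B5 → L1 hit [D]
  4 | W B5 → L1 hit [D]
  5 | R B5 → L1 hit [D]
  6 | R B3 → L1 miss wb→B5 [-]
  7 | R B4 → L0 miss [-]
  8 | R B4 → L0 hit [-]
  9 | R B4 → L0 hit [-]
  10 | W B1 → L1 miss [D]
  11 | W B1 → L1 hit [D]
  12 | W B2 → L0 miss [D]
  13 | R B2 → L0 hit [D]
  14 | R B2 → L0 hit [D]
  15 | R B5 → L1 miss wb→B1 [-]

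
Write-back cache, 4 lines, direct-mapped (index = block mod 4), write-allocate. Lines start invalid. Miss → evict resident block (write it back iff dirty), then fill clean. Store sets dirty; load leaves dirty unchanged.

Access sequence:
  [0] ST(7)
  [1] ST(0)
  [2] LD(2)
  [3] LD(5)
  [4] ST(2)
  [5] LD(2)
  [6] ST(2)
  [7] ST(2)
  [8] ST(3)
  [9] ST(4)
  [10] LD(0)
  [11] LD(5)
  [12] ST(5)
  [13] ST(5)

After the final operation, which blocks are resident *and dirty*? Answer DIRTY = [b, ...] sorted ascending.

0: W B7 → L3 miss [D]
1: W B0 → L0 miss [D]
2: R B2 → L2 miss [-]
3: R B5 → L1 miss [-]
4: W B2 → L2 hit [D]
5: R B2 → L2 hit [D]
6: W B2 → L2 hit [D]
7: W B2 → L2 hit [D]
8: W B3 → L3 miss wb→B7 [D]
9: W B4 → L0 miss wb→B0 [D]
10: R B0 → L0 miss wb→B4 [-]
11: R B5 → L1 hit [-]
12: W B5 → L1 hit [D]
13: W B5 → L1 hit [D]

DIRTY = [2, 3, 5]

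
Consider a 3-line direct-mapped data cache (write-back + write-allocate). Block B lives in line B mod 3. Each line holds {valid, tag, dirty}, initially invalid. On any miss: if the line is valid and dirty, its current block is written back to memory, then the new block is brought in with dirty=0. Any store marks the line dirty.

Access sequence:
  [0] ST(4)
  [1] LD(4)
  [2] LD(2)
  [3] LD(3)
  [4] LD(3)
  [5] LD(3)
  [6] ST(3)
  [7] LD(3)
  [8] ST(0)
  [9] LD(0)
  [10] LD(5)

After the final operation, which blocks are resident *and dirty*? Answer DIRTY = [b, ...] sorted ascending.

  0 | W B4 → L1 miss [D]
  1 | R B4 → L1 hit [D]
  2 | R B2 → L2 miss [-]
  3 | R B3 → L0 miss [-]
  4 | R B3 → L0 hit [-]
  5 | R B3 → L0 hit [-]
  6 | W B3 → L0 hit [D]
  7 | R B3 → L0 hit [D]
  8 | W B0 → L0 miss wb→B3 [D]
  9 | R B0 → L0 hit [D]
  10 | R B5 → L2 miss [-]

DIRTY = [0, 4]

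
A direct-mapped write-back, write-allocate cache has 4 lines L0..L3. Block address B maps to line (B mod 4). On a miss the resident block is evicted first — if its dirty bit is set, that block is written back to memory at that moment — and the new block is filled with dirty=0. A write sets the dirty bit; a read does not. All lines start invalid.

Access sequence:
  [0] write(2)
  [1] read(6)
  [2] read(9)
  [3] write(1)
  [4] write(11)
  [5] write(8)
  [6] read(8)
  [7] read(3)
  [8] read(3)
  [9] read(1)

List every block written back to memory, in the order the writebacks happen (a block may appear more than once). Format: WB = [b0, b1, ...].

  0 | W B2 → L2 miss [D]
  1 | R B6 → L2 miss wb→B2 [-]
  2 | R B9 → L1 miss [-]
  3 | W B1 → L1 miss [D]
  4 | W B11 → L3 miss [D]
  5 | W B8 → L0 miss [D]
  6 | R B8 → L0 hit [D]
  7 | R B3 → L3 miss wb→B11 [-]
  8 | R B3 → L3 hit [-]
  9 | R B1 → L1 hit [D]

WB = [2, 11]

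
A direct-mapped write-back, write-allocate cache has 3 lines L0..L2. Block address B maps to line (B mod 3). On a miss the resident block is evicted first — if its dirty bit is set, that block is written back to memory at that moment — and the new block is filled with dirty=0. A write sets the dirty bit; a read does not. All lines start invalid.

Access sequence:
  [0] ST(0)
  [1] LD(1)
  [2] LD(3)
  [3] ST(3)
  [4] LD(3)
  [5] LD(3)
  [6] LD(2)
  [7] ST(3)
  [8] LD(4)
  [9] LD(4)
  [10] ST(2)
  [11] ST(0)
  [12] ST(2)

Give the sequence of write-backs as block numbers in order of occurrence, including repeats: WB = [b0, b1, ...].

0: W B0 → L0 miss [D]
1: R B1 → L1 miss [-]
2: R B3 → L0 miss wb→B0 [-]
3: W B3 → L0 hit [D]
4: R B3 → L0 hit [D]
5: R B3 → L0 hit [D]
6: R B2 → L2 miss [-]
7: W B3 → L0 hit [D]
8: R B4 → L1 miss [-]
9: R B4 → L1 hit [-]
10: W B2 → L2 hit [D]
11: W B0 → L0 miss wb→B3 [D]
12: W B2 → L2 hit [D]

WB = [0, 3]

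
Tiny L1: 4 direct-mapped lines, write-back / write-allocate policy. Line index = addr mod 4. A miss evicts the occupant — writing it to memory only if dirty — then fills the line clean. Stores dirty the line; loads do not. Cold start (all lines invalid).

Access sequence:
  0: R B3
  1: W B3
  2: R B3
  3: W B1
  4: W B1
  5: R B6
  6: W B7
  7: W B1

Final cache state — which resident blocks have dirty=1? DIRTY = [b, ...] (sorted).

DIRTY = [1, 7]

0: R B3 -> L3 miss  d=-]
1: W B3 -> L3 hit  d=D]
2: R B3 -> L3 hit  d=D]
3: W B1 -> L1 miss  d=D]
4: W B1 -> L1 hit  d=D]
5: R B6 -> L2 miss  d=-]
6: W B7 -> L3 miss wb->B3  d=D]
7: W B1 -> L1 hit  d=D]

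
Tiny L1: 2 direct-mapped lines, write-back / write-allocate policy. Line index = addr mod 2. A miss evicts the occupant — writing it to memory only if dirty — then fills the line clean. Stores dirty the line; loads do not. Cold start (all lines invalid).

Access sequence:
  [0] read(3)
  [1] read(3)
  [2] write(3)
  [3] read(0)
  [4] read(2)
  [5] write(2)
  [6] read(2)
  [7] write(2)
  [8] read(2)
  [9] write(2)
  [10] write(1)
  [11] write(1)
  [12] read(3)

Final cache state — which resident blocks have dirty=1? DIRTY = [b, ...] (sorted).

DIRTY = [2]

0: R B3 -> L1 miss  d=-]
1: R B3 -> L1 hit  d=-]
2: W B3 -> L1 hit  d=D]
3: R B0 -> L0 miss  d=-]
4: R B2 -> L0 miss  d=-]
5: W B2 -> L0 hit  d=D]
6: R B2 -> L0 hit  d=D]
7: W B2 -> L0 hit  d=D]
8: R B2 -> L0 hit  d=D]
9: W B2 -> L0 hit  d=D]
10: W B1 -> L1 miss wb->B3  d=D]
11: W B1 -> L1 hit  d=D]
12: R B3 -> L1 miss wb->B1  d=-]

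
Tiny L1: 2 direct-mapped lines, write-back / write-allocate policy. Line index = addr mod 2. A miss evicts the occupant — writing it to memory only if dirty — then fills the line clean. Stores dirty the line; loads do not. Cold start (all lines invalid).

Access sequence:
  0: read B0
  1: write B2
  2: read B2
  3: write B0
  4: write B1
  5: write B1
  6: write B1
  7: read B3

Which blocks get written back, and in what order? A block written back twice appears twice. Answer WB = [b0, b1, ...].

0: R B0 → L0 miss [-]
1: W B2 → L0 miss [D]
2: R B2 → L0 hit [D]
3: W B0 → L0 miss wb→B2 [D]
4: W B1 → L1 miss [D]
5: W B1 → L1 hit [D]
6: W B1 → L1 hit [D]
7: R B3 → L1 miss wb→B1 [-]

WB = [2, 1]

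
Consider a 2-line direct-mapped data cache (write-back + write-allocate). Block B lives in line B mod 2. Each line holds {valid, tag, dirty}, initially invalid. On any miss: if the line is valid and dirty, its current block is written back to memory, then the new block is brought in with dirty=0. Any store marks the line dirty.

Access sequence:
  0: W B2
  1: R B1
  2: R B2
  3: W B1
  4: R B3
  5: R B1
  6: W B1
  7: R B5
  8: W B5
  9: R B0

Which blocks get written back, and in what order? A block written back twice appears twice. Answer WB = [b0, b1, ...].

WB = [1, 1, 2]

0: W B2 -> L0 miss  d=D]
1: R B1 -> L1 miss  d=-]
2: R B2 -> L0 hit  d=D]
3: W B1 -> L1 hit  d=D]
4: R B3 -> L1 miss wb->B1  d=-]
5: R B1 -> L1 miss  d=-]
6: W B1 -> L1 hit  d=D]
7: R B5 -> L1 miss wb->B1  d=-]
8: W B5 -> L1 hit  d=D]
9: R B0 -> L0 miss wb->B2  d=-]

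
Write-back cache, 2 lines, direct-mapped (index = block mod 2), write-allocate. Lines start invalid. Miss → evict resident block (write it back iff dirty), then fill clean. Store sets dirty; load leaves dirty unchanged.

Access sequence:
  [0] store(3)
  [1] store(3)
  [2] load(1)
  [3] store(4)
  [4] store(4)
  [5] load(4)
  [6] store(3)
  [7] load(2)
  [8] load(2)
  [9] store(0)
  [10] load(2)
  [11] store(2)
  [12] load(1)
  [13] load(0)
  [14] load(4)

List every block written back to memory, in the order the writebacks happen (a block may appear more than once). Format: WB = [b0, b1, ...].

0: W B3 → L1 miss [D]
1: W B3 → L1 hit [D]
2: R B1 → L1 miss wb→B3 [-]
3: W B4 → L0 miss [D]
4: W B4 → L0 hit [D]
5: R B4 → L0 hit [D]
6: W B3 → L1 miss [D]
7: R B2 → L0 miss wb→B4 [-]
8: R B2 → L0 hit [-]
9: W B0 → L0 miss [D]
10: R B2 → L0 miss wb→B0 [-]
11: W B2 → L0 hit [D]
12: R B1 → L1 miss wb→B3 [-]
13: R B0 → L0 miss wb→B2 [-]
14: R B4 → L0 miss [-]

WB = [3, 4, 0, 3, 2]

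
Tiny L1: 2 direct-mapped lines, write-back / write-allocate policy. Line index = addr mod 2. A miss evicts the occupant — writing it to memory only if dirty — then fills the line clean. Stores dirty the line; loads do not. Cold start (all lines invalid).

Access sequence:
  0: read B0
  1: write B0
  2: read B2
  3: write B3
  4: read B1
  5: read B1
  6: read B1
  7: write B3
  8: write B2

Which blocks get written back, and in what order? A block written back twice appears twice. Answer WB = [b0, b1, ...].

0: R B0 -> L0 miss  d=-]
1: W B0 -> L0 hit  d=D]
2: R B2 -> L0 miss wb->B0  d=-]
3: W B3 -> L1 miss  d=D]
4: R B1 -> L1 miss wb->B3  d=-]
5: R B1 -> L1 hit  d=-]
6: R B1 -> L1 hit  d=-]
7: W B3 -> L1 miss  d=D]
8: W B2 -> L0 hit  d=D]

WB = [0, 3]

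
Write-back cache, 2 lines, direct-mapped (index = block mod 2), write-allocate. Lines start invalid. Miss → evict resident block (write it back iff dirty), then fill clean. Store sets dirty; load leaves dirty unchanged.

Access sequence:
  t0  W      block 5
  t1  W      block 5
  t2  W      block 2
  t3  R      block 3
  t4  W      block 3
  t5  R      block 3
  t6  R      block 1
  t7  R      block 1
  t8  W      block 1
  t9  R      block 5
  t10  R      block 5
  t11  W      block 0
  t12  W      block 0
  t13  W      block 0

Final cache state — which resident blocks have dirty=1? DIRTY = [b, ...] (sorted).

DIRTY = [0]

  0 | W B5 → L1 miss [D]
  1 | W B5 → L1 hit [D]
  2 | W B2 → L0 miss [D]
  3 | R B3 → L1 miss wb→B5 [-]
  4 | W B3 → L1 hit [D]
  5 | R B3 → L1 hit [D]
  6 | R B1 → L1 miss wb→B3 [-]
  7 | R B1 → L1 hit [-]
  8 | W B1 → L1 hit [D]
  9 | R B5 → L1 miss wb→B1 [-]
  10 | R B5 → L1 hit [-]
  11 | W B0 → L0 miss wb→B2 [D]
  12 | W B0 → L0 hit [D]
  13 | W B0 → L0 hit [D]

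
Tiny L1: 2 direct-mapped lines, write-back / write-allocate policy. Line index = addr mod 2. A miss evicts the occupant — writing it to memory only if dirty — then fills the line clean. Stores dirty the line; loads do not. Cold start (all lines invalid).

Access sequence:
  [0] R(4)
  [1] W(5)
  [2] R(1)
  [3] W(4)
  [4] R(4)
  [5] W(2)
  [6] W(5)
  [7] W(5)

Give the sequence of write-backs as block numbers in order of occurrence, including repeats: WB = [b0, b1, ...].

0: R B4 -> L0 miss  d=-]
1: W B5 -> L1 miss  d=D]
2: R B1 -> L1 miss wb->B5  d=-]
3: W B4 -> L0 hit  d=D]
4: R B4 -> L0 hit  d=D]
5: W B2 -> L0 miss wb->B4  d=D]
6: W B5 -> L1 miss  d=D]
7: W B5 -> L1 hit  d=D]

WB = [5, 4]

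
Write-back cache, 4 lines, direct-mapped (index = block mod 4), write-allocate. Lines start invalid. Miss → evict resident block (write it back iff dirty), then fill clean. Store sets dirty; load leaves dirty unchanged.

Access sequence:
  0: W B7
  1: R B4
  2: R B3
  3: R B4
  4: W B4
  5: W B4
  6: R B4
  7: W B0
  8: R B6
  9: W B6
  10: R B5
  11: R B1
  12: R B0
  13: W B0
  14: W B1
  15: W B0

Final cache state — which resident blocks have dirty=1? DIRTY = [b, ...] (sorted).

DIRTY = [0, 1, 6]

  0 | W B7 → L3 miss [D]
  1 | R B4 → L0 miss [-]
  2 | R B3 → L3 miss wb→B7 [-]
  3 | R B4 → L0 hit [-]
  4 | W B4 → L0 hit [D]
  5 | W B4 → L0 hit [D]
  6 | R B4 → L0 hit [D]
  7 | W B0 → L0 miss wb→B4 [D]
  8 | R B6 → L2 miss [-]
  9 | W B6 → L2 hit [D]
  10 | R B5 → L1 miss [-]
  11 | R B1 → L1 miss [-]
  12 | R B0 → L0 hit [D]
  13 | W B0 → L0 hit [D]
  14 | W B1 → L1 hit [D]
  15 | W B0 → L0 hit [D]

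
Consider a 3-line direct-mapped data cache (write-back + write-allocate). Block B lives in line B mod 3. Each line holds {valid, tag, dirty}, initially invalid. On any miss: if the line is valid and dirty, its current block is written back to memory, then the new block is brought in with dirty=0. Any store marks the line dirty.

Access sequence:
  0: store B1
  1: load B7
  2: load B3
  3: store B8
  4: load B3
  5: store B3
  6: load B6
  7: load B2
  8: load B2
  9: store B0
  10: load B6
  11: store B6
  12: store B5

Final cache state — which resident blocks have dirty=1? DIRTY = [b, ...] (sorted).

DIRTY = [5, 6]

0: W B1 -> L1 miss  d=D]
1: R B7 -> L1 miss wb->B1  d=-]
2: R B3 -> L0 miss  d=-]
3: W B8 -> L2 miss  d=D]
4: R B3 -> L0 hit  d=-]
5: W B3 -> L0 hit  d=D]
6: R B6 -> L0 miss wb->B3  d=-]
7: R B2 -> L2 miss wb->B8  d=-]
8: R B2 -> L2 hit  d=-]
9: W B0 -> L0 miss  d=D]
10: R B6 -> L0 miss wb->B0  d=-]
11: W B6 -> L0 hit  d=D]
12: W B5 -> L2 miss  d=D]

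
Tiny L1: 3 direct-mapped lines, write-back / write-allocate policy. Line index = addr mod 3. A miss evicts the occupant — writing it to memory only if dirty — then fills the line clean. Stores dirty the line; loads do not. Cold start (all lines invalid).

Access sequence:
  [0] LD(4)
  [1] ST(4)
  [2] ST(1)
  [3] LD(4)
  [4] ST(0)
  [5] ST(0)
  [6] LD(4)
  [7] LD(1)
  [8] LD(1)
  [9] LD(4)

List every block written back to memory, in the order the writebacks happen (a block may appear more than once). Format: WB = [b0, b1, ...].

WB = [4, 1]

0: R B4 → L1 miss [-]
1: W B4 → L1 hit [D]
2: W B1 → L1 miss wb→B4 [D]
3: R B4 → L1 miss wb→B1 [-]
4: W B0 → L0 miss [D]
5: W B0 → L0 hit [D]
6: R B4 → L1 hit [-]
7: R B1 → L1 miss [-]
8: R B1 → L1 hit [-]
9: R B4 → L1 miss [-]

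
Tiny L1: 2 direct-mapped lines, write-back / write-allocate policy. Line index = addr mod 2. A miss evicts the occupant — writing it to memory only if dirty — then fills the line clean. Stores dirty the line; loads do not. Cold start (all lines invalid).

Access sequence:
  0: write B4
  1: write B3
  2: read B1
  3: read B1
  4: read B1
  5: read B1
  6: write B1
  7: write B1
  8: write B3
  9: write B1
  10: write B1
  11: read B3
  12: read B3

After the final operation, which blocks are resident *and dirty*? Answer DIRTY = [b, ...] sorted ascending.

0: W B4 -> L0 miss  d=D]
1: W B3 -> L1 miss  d=D]
2: R B1 -> L1 miss wb->B3  d=-]
3: R B1 -> L1 hit  d=-]
4: R B1 -> L1 hit  d=-]
5: R B1 -> L1 hit  d=-]
6: W B1 -> L1 hit  d=D]
7: W B1 -> L1 hit  d=D]
8: W B3 -> L1 miss wb->B1  d=D]
9: W B1 -> L1 miss wb->B3  d=D]
10: W B1 -> L1 hit  d=D]
11: R B3 -> L1 miss wb->B1  d=-]
12: R B3 -> L1 hit  d=-]

DIRTY = [4]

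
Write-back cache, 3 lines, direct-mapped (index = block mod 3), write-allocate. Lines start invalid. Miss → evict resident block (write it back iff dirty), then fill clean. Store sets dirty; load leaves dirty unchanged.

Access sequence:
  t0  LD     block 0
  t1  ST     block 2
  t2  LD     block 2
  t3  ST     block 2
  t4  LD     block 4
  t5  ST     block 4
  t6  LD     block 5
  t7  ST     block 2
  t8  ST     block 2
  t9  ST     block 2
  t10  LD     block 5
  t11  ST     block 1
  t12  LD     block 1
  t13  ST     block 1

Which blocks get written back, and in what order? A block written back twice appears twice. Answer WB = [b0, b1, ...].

WB = [2, 2, 4]

0: R B0 -> L0 miss  d=-]
1: W B2 -> L2 miss  d=D]
2: R B2 -> L2 hit  d=D]
3: W B2 -> L2 hit  d=D]
4: R B4 -> L1 miss  d=-]
5: W B4 -> L1 hit  d=D]
6: R B5 -> L2 miss wb->B2  d=-]
7: W B2 -> L2 miss  d=D]
8: W B2 -> L2 hit  d=D]
9: W B2 -> L2 hit  d=D]
10: R B5 -> L2 miss wb->B2  d=-]
11: W B1 -> L1 miss wb->B4  d=D]
12: R B1 -> L1 hit  d=D]
13: W B1 -> L1 hit  d=D]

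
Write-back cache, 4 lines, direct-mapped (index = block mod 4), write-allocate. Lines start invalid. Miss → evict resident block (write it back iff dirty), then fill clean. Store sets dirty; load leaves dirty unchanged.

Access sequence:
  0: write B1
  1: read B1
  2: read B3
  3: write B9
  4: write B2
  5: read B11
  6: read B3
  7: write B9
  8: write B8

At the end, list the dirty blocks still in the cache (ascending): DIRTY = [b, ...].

DIRTY = [2, 8, 9]

  0 | W B1 → L1 miss [D]
  1 | R B1 → L1 hit [D]
  2 | R B3 → L3 miss [-]
  3 | W B9 → L1 miss wb→B1 [D]
  4 | W B2 → L2 miss [D]
  5 | R B11 → L3 miss [-]
  6 | R B3 → L3 miss [-]
  7 | W B9 → L1 hit [D]
  8 | W B8 → L0 miss [D]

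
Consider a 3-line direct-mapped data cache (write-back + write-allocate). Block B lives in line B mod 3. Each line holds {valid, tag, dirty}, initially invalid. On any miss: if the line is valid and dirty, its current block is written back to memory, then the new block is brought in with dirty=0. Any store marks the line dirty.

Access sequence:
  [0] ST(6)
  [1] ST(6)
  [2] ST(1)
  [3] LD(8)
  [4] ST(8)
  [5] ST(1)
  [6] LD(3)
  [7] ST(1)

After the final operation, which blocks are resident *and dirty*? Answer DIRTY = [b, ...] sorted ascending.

0: W B6 → L0 miss [D]
1: W B6 → L0 hit [D]
2: W B1 → L1 miss [D]
3: R B8 → L2 miss [-]
4: W B8 → L2 hit [D]
5: W B1 → L1 hit [D]
6: R B3 → L0 miss wb→B6 [-]
7: W B1 → L1 hit [D]

DIRTY = [1, 8]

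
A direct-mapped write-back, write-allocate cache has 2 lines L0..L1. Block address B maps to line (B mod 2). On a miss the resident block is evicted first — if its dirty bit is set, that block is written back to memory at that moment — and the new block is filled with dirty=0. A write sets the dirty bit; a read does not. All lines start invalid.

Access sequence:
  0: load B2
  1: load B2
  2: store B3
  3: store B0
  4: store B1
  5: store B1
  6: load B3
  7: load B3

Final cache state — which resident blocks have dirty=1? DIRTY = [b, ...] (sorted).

0: R B2 → L0 miss [-]
1: R B2 → L0 hit [-]
2: W B3 → L1 miss [D]
3: W B0 → L0 miss [D]
4: W B1 → L1 miss wb→B3 [D]
5: W B1 → L1 hit [D]
6: R B3 → L1 miss wb→B1 [-]
7: R B3 → L1 hit [-]

DIRTY = [0]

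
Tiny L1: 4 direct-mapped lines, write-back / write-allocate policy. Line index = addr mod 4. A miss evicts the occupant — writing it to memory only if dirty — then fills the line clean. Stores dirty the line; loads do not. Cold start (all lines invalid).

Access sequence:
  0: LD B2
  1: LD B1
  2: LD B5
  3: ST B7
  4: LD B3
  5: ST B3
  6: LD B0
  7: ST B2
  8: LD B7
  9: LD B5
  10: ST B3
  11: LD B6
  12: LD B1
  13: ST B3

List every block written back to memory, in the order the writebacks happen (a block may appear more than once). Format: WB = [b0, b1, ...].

WB = [7, 3, 2]

0: R B2 -> L2 miss  d=-]
1: R B1 -> L1 miss  d=-]
2: R B5 -> L1 miss  d=-]
3: W B7 -> L3 miss  d=D]
4: R B3 -> L3 miss wb->B7  d=-]
5: W B3 -> L3 hit  d=D]
6: R B0 -> L0 miss  d=-]
7: W B2 -> L2 hit  d=D]
8: R B7 -> L3 miss wb->B3  d=-]
9: R B5 -> L1 hit  d=-]
10: W B3 -> L3 miss  d=D]
11: R B6 -> L2 miss wb->B2  d=-]
12: R B1 -> L1 miss  d=-]
13: W B3 -> L3 hit  d=D]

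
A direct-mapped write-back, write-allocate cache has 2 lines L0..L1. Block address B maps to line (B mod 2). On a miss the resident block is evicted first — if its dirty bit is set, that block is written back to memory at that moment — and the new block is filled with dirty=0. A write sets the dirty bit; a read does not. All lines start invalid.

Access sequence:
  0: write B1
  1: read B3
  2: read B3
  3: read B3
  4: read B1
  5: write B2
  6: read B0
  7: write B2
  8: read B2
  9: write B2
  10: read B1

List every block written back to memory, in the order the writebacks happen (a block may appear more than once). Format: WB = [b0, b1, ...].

WB = [1, 2]

0: W B1 → L1 miss [D]
1: R B3 → L1 miss wb→B1 [-]
2: R B3 → L1 hit [-]
3: R B3 → L1 hit [-]
4: R B1 → L1 miss [-]
5: W B2 → L0 miss [D]
6: R B0 → L0 miss wb→B2 [-]
7: W B2 → L0 miss [D]
8: R B2 → L0 hit [D]
9: W B2 → L0 hit [D]
10: R B1 → L1 hit [-]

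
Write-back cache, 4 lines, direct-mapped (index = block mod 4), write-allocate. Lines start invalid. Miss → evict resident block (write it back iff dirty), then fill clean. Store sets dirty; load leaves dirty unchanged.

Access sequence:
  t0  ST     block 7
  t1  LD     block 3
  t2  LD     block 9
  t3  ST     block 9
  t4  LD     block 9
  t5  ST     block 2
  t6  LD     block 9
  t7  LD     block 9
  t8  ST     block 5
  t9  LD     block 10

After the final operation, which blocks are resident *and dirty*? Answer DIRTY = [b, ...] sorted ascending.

  0 | W B7 → L3 miss [D]
  1 | R B3 → L3 miss wb→B7 [-]
  2 | R B9 → L1 miss [-]
  3 | W B9 → L1 hit [D]
  4 | R B9 → L1 hit [D]
  5 | W B2 → L2 miss [D]
  6 | R B9 → L1 hit [D]
  7 | R B9 → L1 hit [D]
  8 | W B5 → L1 miss wb→B9 [D]
  9 | R B10 → L2 miss wb→B2 [-]

DIRTY = [5]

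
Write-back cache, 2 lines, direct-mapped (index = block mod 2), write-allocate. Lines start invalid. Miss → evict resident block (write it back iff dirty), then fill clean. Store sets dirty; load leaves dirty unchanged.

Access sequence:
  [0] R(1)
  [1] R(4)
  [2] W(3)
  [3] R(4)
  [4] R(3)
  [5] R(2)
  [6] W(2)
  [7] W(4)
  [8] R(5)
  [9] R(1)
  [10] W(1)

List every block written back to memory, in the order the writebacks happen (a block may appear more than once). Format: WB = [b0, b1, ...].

WB = [2, 3]

0: R B1 → L1 miss [-]
1: R B4 → L0 miss [-]
2: W B3 → L1 miss [D]
3: R B4 → L0 hit [-]
4: R B3 → L1 hit [D]
5: R B2 → L0 miss [-]
6: W B2 → L0 hit [D]
7: W B4 → L0 miss wb→B2 [D]
8: R B5 → L1 miss wb→B3 [-]
9: R B1 → L1 miss [-]
10: W B1 → L1 hit [D]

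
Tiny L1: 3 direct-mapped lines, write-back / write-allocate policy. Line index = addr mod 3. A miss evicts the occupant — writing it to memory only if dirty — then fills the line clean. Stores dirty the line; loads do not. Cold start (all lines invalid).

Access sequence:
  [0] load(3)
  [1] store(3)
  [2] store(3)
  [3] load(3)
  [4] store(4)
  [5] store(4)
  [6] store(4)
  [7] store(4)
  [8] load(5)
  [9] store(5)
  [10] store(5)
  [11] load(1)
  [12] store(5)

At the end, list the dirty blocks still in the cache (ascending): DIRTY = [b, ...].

0: R B3 -> L0 miss  d=-]
1: W B3 -> L0 hit  d=D]
2: W B3 -> L0 hit  d=D]
3: R B3 -> L0 hit  d=D]
4: W B4 -> L1 miss  d=D]
5: W B4 -> L1 hit  d=D]
6: W B4 -> L1 hit  d=D]
7: W B4 -> L1 hit  d=D]
8: R B5 -> L2 miss  d=-]
9: W B5 -> L2 hit  d=D]
10: W B5 -> L2 hit  d=D]
11: R B1 -> L1 miss wb->B4  d=-]
12: W B5 -> L2 hit  d=D]

DIRTY = [3, 5]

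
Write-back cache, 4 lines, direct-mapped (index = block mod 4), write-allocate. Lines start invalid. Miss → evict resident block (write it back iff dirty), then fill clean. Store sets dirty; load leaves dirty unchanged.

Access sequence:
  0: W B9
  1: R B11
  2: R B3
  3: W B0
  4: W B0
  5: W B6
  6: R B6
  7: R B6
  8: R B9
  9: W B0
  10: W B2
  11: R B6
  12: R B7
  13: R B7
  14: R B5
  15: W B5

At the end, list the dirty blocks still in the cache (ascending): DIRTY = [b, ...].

0: W B9 → L1 miss [D]
1: R B11 → L3 miss [-]
2: R B3 → L3 miss [-]
3: W B0 → L0 miss [D]
4: W B0 → L0 hit [D]
5: W B6 → L2 miss [D]
6: R B6 → L2 hit [D]
7: R B6 → L2 hit [D]
8: R B9 → L1 hit [D]
9: W B0 → L0 hit [D]
10: W B2 → L2 miss wb→B6 [D]
11: R B6 → L2 miss wb→B2 [-]
12: R B7 → L3 miss [-]
13: R B7 → L3 hit [-]
14: R B5 → L1 miss wb→B9 [-]
15: W B5 → L1 hit [D]

DIRTY = [0, 5]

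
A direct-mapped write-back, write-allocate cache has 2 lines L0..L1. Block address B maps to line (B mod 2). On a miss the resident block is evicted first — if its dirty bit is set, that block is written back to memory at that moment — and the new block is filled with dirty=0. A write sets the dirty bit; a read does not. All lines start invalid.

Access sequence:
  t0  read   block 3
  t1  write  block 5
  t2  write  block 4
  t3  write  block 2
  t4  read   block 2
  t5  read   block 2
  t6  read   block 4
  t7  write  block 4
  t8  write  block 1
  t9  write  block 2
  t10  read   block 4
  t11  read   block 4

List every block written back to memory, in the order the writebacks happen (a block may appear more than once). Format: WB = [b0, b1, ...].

0: R B3 -> L1 miss  d=-]
1: W B5 -> L1 miss  d=D]
2: W B4 -> L0 miss  d=D]
3: W B2 -> L0 miss wb->B4  d=D]
4: R B2 -> L0 hit  d=D]
5: R B2 -> L0 hit  d=D]
6: R B4 -> L0 miss wb->B2  d=-]
7: W B4 -> L0 hit  d=D]
8: W B1 -> L1 miss wb->B5  d=D]
9: W B2 -> L0 miss wb->B4  d=D]
10: R B4 -> L0 miss wb->B2  d=-]
11: R B4 -> L0 hit  d=-]

WB = [4, 2, 5, 4, 2]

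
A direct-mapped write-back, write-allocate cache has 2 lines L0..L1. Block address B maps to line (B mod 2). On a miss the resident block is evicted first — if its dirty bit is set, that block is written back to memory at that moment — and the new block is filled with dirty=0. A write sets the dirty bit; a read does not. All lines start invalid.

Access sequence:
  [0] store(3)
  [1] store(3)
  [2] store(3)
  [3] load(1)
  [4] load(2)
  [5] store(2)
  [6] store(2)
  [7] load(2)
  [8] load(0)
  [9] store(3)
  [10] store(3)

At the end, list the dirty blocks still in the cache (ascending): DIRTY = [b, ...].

0: W B3 -> L1 miss  d=D]
1: W B3 -> L1 hit  d=D]
2: W B3 -> L1 hit  d=D]
3: R B1 -> L1 miss wb->B3  d=-]
4: R B2 -> L0 miss  d=-]
5: W B2 -> L0 hit  d=D]
6: W B2 -> L0 hit  d=D]
7: R B2 -> L0 hit  d=D]
8: R B0 -> L0 miss wb->B2  d=-]
9: W B3 -> L1 miss  d=D]
10: W B3 -> L1 hit  d=D]

DIRTY = [3]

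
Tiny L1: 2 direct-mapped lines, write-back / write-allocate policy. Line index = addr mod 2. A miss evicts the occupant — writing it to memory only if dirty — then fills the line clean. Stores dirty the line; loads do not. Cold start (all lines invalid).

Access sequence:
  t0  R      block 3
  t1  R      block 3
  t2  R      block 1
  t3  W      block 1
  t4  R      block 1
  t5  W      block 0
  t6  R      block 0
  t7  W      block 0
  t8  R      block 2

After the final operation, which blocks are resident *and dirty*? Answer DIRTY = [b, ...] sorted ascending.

DIRTY = [1]

0: R B3 → L1 miss [-]
1: R B3 → L1 hit [-]
2: R B1 → L1 miss [-]
3: W B1 → L1 hit [D]
4: R B1 → L1 hit [D]
5: W B0 → L0 miss [D]
6: R B0 → L0 hit [D]
7: W B0 → L0 hit [D]
8: R B2 → L0 miss wb→B0 [-]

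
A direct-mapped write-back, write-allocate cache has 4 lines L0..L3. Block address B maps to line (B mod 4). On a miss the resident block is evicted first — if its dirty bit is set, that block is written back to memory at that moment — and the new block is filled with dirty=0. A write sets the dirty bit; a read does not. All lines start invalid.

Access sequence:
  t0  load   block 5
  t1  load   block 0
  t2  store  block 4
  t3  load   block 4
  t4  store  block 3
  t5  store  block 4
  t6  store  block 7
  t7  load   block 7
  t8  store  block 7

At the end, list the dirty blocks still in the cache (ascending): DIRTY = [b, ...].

DIRTY = [4, 7]

0: R B5 -> L1 miss  d=-]
1: R B0 -> L0 miss  d=-]
2: W B4 -> L0 miss  d=D]
3: R B4 -> L0 hit  d=D]
4: W B3 -> L3 miss  d=D]
5: W B4 -> L0 hit  d=D]
6: W B7 -> L3 miss wb->B3  d=D]
7: R B7 -> L3 hit  d=D]
8: W B7 -> L3 hit  d=D]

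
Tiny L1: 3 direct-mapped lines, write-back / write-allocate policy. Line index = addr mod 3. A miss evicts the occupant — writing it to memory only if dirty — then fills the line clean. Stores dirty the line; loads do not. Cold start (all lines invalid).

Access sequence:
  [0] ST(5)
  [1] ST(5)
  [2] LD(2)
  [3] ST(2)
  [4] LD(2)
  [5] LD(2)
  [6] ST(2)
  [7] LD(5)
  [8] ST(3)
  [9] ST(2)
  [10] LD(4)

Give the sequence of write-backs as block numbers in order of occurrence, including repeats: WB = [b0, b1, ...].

0: W B5 -> L2 miss  d=D]
1: W B5 -> L2 hit  d=D]
2: R B2 -> L2 miss wb->B5  d=-]
3: W B2 -> L2 hit  d=D]
4: R B2 -> L2 hit  d=D]
5: R B2 -> L2 hit  d=D]
6: W B2 -> L2 hit  d=D]
7: R B5 -> L2 miss wb->B2  d=-]
8: W B3 -> L0 miss  d=D]
9: W B2 -> L2 miss  d=D]
10: R B4 -> L1 miss  d=-]

WB = [5, 2]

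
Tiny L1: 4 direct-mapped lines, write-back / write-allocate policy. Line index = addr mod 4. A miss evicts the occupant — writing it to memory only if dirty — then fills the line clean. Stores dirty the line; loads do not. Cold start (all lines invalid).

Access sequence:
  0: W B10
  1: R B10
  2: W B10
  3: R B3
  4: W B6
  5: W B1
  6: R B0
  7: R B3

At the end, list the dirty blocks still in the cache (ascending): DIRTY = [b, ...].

DIRTY = [1, 6]

  0 | W B10 → L2 miss [D]
  1 | R B10 → L2 hit [D]
  2 | W B10 → L2 hit [D]
  3 | R B3 → L3 miss [-]
  4 | W B6 → L2 miss wb→B10 [D]
  5 | W B1 → L1 miss [D]
  6 | R B0 → L0 miss [-]
  7 | R B3 → L3 hit [-]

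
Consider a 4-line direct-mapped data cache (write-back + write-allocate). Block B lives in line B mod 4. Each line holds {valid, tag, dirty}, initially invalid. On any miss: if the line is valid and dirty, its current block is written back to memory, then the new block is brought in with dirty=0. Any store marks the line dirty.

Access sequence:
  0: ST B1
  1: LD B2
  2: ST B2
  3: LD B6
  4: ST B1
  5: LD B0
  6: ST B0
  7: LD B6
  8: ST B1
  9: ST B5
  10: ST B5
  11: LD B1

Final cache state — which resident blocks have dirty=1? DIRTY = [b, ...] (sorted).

DIRTY = [0]

  0 | W B1 → L1 miss [D]
  1 | R B2 → L2 miss [-]
  2 | W B2 → L2 hit [D]
  3 | R B6 → L2 miss wb→B2 [-]
  4 | W B1 → L1 hit [D]
  5 | R B0 → L0 miss [-]
  6 | W B0 → L0 hit [D]
  7 | R B6 → L2 hit [-]
  8 | W B1 → L1 hit [D]
  9 | W B5 → L1 miss wb→B1 [D]
  10 | W B5 → L1 hit [D]
  11 | R B1 → L1 miss wb→B5 [-]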